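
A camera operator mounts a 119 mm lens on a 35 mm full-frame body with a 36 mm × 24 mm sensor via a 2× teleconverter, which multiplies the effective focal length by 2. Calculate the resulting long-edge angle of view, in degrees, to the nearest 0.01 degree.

8.65°

Effective focal length f = 119 × 2 = 238 mm.
α = 2·arctan(36 / (2 × 238)) = 2·arctan(0.07563) ≈ 8.6501°.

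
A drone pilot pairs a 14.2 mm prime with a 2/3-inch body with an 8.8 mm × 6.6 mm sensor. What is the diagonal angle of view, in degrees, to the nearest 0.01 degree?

Sensor diagonal = √(8.8² + 6.6²) = √121.0000 ≈ 11.0000 mm.
Angle of view α = 2·arctan(d/2f) with d = 11.0000 mm and f = 14.2 mm.
d/2f = 0.38732; arctan(0.38732) ≈ 21.1726°, so α ≈ 42.3452°.

42.35°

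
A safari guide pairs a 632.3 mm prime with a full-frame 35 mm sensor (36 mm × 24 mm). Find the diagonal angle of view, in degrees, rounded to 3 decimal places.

Sensor diagonal = √(36² + 24²) = √1872.0000 ≈ 43.2666 mm.
Angle of view α = 2·arctan(d/2f) with d = 43.2666 mm and f = 632.3 mm.
d/2f = 0.03421; arctan(0.03421) ≈ 1.9595°, so α ≈ 3.9191°.

3.919°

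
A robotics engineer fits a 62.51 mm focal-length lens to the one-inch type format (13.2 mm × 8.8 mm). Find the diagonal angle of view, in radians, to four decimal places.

Sensor diagonal = √(13.2² + 8.8²) = √251.6800 ≈ 15.8644 mm.
Angle of view α = 2·arctan(d/2f) with d = 15.8644 mm and f = 62.51 mm.
d/2f = 0.12690; arctan(0.12690) ≈ 0.1262 rad, so α ≈ 0.2524 rad.

0.2524 rad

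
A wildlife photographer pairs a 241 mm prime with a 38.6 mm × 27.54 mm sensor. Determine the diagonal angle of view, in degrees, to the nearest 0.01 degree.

11.24°

Sensor diagonal = √(38.6² + 27.54²) = √2248.4116 ≈ 47.4174 mm.
Angle of view α = 2·arctan(d/2f) with d = 47.4174 mm and f = 241 mm.
d/2f = 0.09838; arctan(0.09838) ≈ 5.6185°, so α ≈ 11.2369°.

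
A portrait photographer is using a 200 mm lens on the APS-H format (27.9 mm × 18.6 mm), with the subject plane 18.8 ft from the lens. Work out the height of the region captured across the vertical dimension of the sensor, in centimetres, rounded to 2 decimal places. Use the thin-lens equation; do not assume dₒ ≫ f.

dₒ: 18.8 ft × 304.8 mm/ft = 5730.24 mm.
Similar triangles through the lens centre give W/dₒ = h/dᵢ; with 1/f = 1/dₒ + 1/dᵢ this gives W = h·(dₒ − f)/f.
W = 18.6 mm × (5730.24 − 200) / 200 = 18.6 × 27.6512 ≈ 514.312 mm = 51.4312 cm.

51.43 cm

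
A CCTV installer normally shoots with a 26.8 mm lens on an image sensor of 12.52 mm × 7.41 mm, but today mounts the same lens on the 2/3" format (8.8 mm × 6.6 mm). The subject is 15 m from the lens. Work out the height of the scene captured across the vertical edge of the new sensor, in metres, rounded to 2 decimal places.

The focal length stays 26.8 mm; the relevant sensor dimension is now h = 6.6 mm. Object distance dₒ = 15 m = 15000 mm.
Thin-lens field height W = h·(dₒ − f)/f = 6.6 × (15000 − 26.8)/26.8 ≈ 3687.430 mm = 3.68743 m.

3.69 m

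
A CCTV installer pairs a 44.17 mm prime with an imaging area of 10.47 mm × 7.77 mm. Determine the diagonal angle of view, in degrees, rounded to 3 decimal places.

Sensor diagonal = √(10.47² + 7.77²) = √169.9938 ≈ 13.0382 mm.
Angle of view α = 2·arctan(d/2f) with d = 13.0382 mm and f = 44.17 mm.
d/2f = 0.14759; arctan(0.14759) ≈ 8.3957°, so α ≈ 16.7914°.

16.791°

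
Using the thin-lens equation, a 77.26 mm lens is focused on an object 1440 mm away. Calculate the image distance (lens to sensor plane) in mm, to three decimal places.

1/dᵢ = 1/f − 1/dₒ = 1/77.26 − 1/1440 = 0.0122489 mm⁻¹.
dᵢ = 1/0.0122489 ≈ 81.6402 mm.

81.640 mm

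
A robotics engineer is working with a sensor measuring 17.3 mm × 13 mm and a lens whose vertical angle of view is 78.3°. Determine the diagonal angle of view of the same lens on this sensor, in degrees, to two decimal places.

From the vertical AOV: f = 13 / (2·tan(39.15°)) = 13 / 1.62826 ≈ 7.9840 mm.
Sensor diagonal = √(17.3² + 13²) = √468.2900 ≈ 21.6400 mm.
Diagonal AOV = 2·arctan(21.6400 / (2 × 7.9840)) = 2·arctan(1.35521) ≈ 107.1533°.

107.15°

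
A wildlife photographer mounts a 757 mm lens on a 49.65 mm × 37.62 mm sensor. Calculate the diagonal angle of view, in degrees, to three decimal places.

Sensor diagonal = √(49.65² + 37.62²) = √3880.3869 ≈ 62.2928 mm.
Angle of view α = 2·arctan(d/2f) with d = 62.2928 mm and f = 757 mm.
d/2f = 0.04114; arctan(0.04114) ≈ 2.3561°, so α ≈ 4.7122°.

4.712°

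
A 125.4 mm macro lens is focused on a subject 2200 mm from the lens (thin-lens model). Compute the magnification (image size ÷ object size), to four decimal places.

Thin lens: 1/f = 1/dₒ + 1/dᵢ → 1/dᵢ = 1/125.4 − 1/2200 = 0.0075199 mm⁻¹, so dᵢ ≈ 132.9799 mm.
Magnification m = dᵢ/dₒ = 132.9799/2200 ≈ 0.06045.

0.0604×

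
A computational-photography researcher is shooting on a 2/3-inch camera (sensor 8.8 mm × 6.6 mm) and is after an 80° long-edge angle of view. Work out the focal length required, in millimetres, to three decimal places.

From α = 2·arctan(w/2f) we get f = w / (2·tan(α/2)).
With w = 8.8 mm and α/2 = 40°, tan(α/2) ≈ 0.83910, so f ≈ 8.8 / 1.67820 ≈ 5.2437 mm.

5.244 mm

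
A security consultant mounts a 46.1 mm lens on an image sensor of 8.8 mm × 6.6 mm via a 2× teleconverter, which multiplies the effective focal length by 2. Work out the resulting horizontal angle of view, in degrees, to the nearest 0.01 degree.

5.46°

Effective focal length f = 46.1 × 2 = 92.2 mm.
α = 2·arctan(8.8 / (2 × 92.2)) = 2·arctan(0.04772) ≈ 5.4644°.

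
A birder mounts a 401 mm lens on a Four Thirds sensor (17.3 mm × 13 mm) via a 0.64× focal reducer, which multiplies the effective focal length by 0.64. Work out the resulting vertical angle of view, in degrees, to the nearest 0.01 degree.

2.90°

Effective focal length f = 401 × 0.64 = 256.64 mm.
α = 2·arctan(13 / (2 × 256.64)) = 2·arctan(0.02533) ≈ 2.9017°.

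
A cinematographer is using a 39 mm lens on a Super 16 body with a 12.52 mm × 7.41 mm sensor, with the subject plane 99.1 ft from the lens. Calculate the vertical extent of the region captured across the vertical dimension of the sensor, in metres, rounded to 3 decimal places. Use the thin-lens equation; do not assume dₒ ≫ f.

dₒ: 99.1 ft × 304.8 mm/ft = 30205.68 mm.
Similar triangles through the lens centre give W/dₒ = h/dᵢ; with 1/f = 1/dₒ + 1/dᵢ this gives W = h·(dₒ − f)/f.
W = 7.41 mm × (30205.7 − 39) / 39 = 7.41 × 773.5046 ≈ 5731.669 mm = 5.73167 m.

5.732 m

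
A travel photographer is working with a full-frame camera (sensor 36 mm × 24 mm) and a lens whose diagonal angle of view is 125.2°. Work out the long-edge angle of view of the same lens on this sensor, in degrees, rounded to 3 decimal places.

Sensor diagonal = √(36² + 24²) = √1872.0000 ≈ 43.2666 mm.
From the diagonal AOV: f = 43.2666 / (2·tan(62.6°)) = 43.2666 / 3.85839 ≈ 11.2136 mm.
Long-edge AOV = 2·arctan(36 / (2 × 11.2136)) = 2·arctan(1.60519) ≈ 116.1558°.

116.156°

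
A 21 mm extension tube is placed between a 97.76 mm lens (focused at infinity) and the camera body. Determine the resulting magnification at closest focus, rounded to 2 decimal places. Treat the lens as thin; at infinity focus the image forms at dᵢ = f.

0.21×

The tube moves the image plane from f to f + e, so dᵢ = 97.76 + 21 = 118.76 mm. Focus is achieved when 1/f = 1/dₒ + 1/dᵢ, giving dₒ = 1/(1/f − 1/(f+e)).
Magnification m = dᵢ/dₒ = (f+e)·(1/f − 1/(f+e)) = e/f = 21/97.76 ≈ 0.2148.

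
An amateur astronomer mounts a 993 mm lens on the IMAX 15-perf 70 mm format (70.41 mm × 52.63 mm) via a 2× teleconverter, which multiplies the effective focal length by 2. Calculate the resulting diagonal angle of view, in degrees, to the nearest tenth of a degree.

Effective focal length f = 993 × 2 = 1986 mm.
Sensor diagonal = √(70.41² + 52.63²) = √7727.4850 ≈ 87.9061 mm.
α = 2·arctan(87.906 / (2 × 1986)) = 2·arctan(0.02213) ≈ 2.5357°.

2.5°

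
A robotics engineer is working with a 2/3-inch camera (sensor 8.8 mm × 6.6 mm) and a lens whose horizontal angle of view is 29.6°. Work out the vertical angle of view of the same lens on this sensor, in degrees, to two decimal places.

22.42°

From the horizontal AOV: f = 8.8 / (2·tan(14.8°)) = 8.8 / 0.52842 ≈ 16.6533 mm.
Vertical AOV = 2·arctan(6.6 / (2 × 16.6533)) = 2·arctan(0.19816) ≈ 22.4169°.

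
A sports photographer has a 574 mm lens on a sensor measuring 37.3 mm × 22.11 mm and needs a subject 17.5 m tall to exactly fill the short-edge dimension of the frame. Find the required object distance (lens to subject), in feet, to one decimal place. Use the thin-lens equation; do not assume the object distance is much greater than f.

1492.4 ft

W: 17.5 m = 17500 mm.
Magnification m = h/W = dᵢ/dₒ; combined with 1/f = 1/dₒ + 1/dᵢ this gives dₒ = f·(1 + W/h).
dₒ = 574 mm × (1 + 17500/22.11) = 574 × 792.4971 ≈ 454893.313 mm = 454893.313/304.8 ft = 1492.43 ft.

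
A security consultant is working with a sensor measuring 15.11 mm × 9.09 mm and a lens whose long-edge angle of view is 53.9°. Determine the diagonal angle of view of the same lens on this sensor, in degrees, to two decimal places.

61.36°

From the long-edge AOV: f = 15.11 / (2·tan(26.95°)) = 15.11 / 1.01685 ≈ 14.8596 mm.
Sensor diagonal = √(15.11² + 9.09²) = √310.9402 ≈ 17.6335 mm.
Diagonal AOV = 2·arctan(17.6335 / (2 × 14.8596)) = 2·arctan(0.59334) ≈ 61.3646°.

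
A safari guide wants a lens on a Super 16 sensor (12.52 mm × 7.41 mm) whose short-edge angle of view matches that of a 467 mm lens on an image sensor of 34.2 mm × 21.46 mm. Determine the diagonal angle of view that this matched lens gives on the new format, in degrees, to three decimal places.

5.166°

Equal short-edge AOV ⇒ f₂ = f₁ · 7.41/21.46 = 467 × 0.34529 ≈ 161.2521 mm.
Sensor diagonal = √(12.52² + 7.41²) = √211.6585 ≈ 14.5485 mm.
Diagonal AOV on the new format = 2·arctan(14.5485 / (2 × 161.2521)) = 2·arctan(0.04511) ≈ 5.1658°.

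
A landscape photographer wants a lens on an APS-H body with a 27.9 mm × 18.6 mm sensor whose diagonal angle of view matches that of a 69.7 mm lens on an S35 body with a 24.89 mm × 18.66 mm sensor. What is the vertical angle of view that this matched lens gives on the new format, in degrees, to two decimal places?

14.11°

Sensor diagonal = √(24.89² + 18.66²) = √967.7077 ≈ 31.1080 mm.
Sensor diagonal = √(27.9² + 18.6²) = √1124.3700 ≈ 33.5316 mm.
Equal diagonal AOV ⇒ f₂ = f₁ · 33.5316/31.1080 = 69.7 × 1.07791 ≈ 75.1303 mm.
Vertical AOV on the new format = 2·arctan(18.6 / (2 × 75.1303)) = 2·arctan(0.12378) ≈ 14.1129°.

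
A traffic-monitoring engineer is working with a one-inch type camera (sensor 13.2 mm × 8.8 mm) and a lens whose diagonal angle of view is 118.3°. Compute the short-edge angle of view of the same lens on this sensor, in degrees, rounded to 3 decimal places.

Sensor diagonal = √(13.2² + 8.8²) = √251.6800 ≈ 15.8644 mm.
From the diagonal AOV: f = 15.8644 / (2·tan(59.15°)) = 15.8644 / 3.34838 ≈ 4.7379 mm.
Short-edge AOV = 2·arctan(8.8 / (2 × 4.7379)) = 2·arctan(0.92867) ≈ 85.7642°.

85.764°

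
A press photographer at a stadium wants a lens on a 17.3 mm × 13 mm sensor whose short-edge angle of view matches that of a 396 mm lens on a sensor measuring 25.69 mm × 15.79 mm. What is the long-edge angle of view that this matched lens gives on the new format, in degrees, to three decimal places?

Equal short-edge AOV ⇒ f₂ = f₁ · 13/15.79 = 396 × 0.82331 ≈ 326.0291 mm.
Long-edge AOV on the new format = 2·arctan(17.3 / (2 × 326.0291)) = 2·arctan(0.02653) ≈ 3.0396°.

3.040°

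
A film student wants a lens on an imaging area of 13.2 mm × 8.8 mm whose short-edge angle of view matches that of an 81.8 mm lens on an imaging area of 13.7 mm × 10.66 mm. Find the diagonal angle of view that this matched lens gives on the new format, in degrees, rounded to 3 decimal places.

Equal short-edge AOV ⇒ f₂ = f₁ · 8.8/10.66 = 81.8 × 0.82552 ≈ 67.5272 mm.
Sensor diagonal = √(13.2² + 8.8²) = √251.6800 ≈ 15.8644 mm.
Diagonal AOV on the new format = 2·arctan(15.8644 / (2 × 67.5272)) = 2·arctan(0.11747) ≈ 13.3993°.

13.399°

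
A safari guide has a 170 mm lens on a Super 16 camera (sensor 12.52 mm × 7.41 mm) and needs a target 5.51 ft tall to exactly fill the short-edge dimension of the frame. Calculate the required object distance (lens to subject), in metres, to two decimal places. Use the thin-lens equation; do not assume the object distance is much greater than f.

W: 5.51 ft × 304.8 mm/ft = 1679.45 mm.
Magnification m = h/W = dᵢ/dₒ; combined with 1/f = 1/dₒ + 1/dᵢ this gives dₒ = f·(1 + W/h).
dₒ = 170 mm × (1 + 1679.45/7.41) = 170 × 227.6461 ≈ 38699.845 mm = 38.6998 m.

38.70 m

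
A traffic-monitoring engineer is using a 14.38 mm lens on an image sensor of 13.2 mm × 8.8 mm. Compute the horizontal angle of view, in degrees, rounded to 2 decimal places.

Angle of view α = 2·arctan(w/2f) with w = 13.2 mm and f = 14.38 mm.
w/2f = 0.45897; arctan(0.45897) ≈ 24.6537°, so α ≈ 49.3075°.

49.31°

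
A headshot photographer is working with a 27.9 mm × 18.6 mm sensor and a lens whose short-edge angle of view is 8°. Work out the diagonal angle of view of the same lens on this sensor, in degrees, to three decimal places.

14.370°

From the short-edge AOV: f = 18.6 / (2·tan(4°)) = 18.6 / 0.13985 ≈ 132.9962 mm.
Sensor diagonal = √(27.9² + 18.6²) = √1124.3700 ≈ 33.5316 mm.
Diagonal AOV = 2·arctan(33.5316 / (2 × 132.9962)) = 2·arctan(0.12606) ≈ 14.3699°.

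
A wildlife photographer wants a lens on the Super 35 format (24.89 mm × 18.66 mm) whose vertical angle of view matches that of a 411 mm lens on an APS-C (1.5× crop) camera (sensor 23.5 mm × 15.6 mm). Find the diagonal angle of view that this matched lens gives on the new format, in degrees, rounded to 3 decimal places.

3.624°

Equal vertical AOV ⇒ f₂ = f₁ · 18.66/15.6 = 411 × 1.19615 ≈ 491.6192 mm.
Sensor diagonal = √(24.89² + 18.66²) = √967.7077 ≈ 31.1080 mm.
Diagonal AOV on the new format = 2·arctan(31.1080 / (2 × 491.6192)) = 2·arctan(0.03164) ≈ 3.6243°.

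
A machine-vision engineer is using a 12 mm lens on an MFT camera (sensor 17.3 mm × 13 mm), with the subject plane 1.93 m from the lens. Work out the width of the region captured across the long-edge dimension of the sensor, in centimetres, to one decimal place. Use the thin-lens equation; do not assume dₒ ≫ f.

dₒ: 1.93 m = 1930 mm.
Similar triangles through the lens centre give W/dₒ = w/dᵢ; with 1/f = 1/dₒ + 1/dᵢ this gives W = w·(dₒ − f)/f.
W = 17.3 mm × (1930 − 12) / 12 = 17.3 × 159.8333 ≈ 2765.117 mm = 276.512 cm.

276.5 cm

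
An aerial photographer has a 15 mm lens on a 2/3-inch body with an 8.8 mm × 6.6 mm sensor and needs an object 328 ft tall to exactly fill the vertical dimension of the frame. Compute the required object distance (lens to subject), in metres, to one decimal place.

W: 328 ft × 304.8 mm/ft = 99974.40 mm.
Magnification m = h/W = dᵢ/dₒ; combined with 1/f = 1/dₒ + 1/dᵢ this gives dₒ = f·(1 + W/h).
dₒ = 15 mm × (1 + 99974.4/6.6) = 15 × 15148.6359 ≈ 227229.538 mm = 227.23 m.

227.2 m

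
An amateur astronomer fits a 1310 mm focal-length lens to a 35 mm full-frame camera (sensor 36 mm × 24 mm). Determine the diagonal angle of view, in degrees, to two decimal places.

1.89°

Sensor diagonal = √(36² + 24²) = √1872.0000 ≈ 43.2666 mm.
Angle of view α = 2·arctan(d/2f) with d = 43.2666 mm and f = 1310 mm.
d/2f = 0.01651; arctan(0.01651) ≈ 0.9461°, so α ≈ 1.8922°.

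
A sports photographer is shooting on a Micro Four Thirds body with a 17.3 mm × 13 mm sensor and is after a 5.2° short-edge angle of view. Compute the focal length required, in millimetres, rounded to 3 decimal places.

From α = 2·arctan(h/2f) we get f = h / (2·tan(α/2)).
With h = 13 mm and α/2 = 2.6°, tan(α/2) ≈ 0.04541, so f ≈ 13 / 0.09082 ≈ 143.1411 mm.

143.141 mm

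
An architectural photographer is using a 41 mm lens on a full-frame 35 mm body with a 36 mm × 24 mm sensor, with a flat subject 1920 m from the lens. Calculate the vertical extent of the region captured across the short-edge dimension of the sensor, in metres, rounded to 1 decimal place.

1123.9 m

dₒ: 1920 m = 1.92e+06 mm.
Similar triangles through the lens centre give W/dₒ = h/dᵢ; with 1/f = 1/dₒ + 1/dᵢ this gives W = h·(dₒ − f)/f.
W = 24 mm × (1.92e+06 − 41) / 41 = 24 × 46828.2683 ≈ 1123878.439 mm = 1123.88 m.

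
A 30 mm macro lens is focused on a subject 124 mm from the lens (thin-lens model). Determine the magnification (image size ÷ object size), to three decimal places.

0.319×

Thin lens: 1/f = 1/dₒ + 1/dᵢ → 1/dᵢ = 1/30 − 1/124 = 0.0252688 mm⁻¹, so dᵢ ≈ 39.5745 mm.
Magnification m = dᵢ/dₒ = 39.5745/124 ≈ 0.31915.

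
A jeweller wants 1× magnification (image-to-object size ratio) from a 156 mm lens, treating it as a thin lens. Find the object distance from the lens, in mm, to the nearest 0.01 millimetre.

With m = dᵢ/dₒ and 1/f = 1/dₒ + 1/dᵢ, substituting dᵢ = m·dₒ gives 1/f = (1 + 1/m)/dₒ, hence dₒ = f·(1 + 1/m).
dₒ = 156 × (1 + 1/1) = 156 × 2.00000 ≈ 312.000 mm.

312.00 mm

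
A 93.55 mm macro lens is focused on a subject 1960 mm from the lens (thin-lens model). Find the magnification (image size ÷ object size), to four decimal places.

0.0501×

Thin lens: 1/f = 1/dₒ + 1/dᵢ → 1/dᵢ = 1/93.55 − 1/1960 = 0.0101793 mm⁻¹, so dᵢ ≈ 98.2389 mm.
Magnification m = dᵢ/dₒ = 98.2389/1960 ≈ 0.05012.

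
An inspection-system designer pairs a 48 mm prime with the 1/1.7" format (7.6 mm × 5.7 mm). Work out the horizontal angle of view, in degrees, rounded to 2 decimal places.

Angle of view α = 2·arctan(w/2f) with w = 7.6 mm and f = 48 mm.
w/2f = 0.07917; arctan(0.07917) ≈ 4.5265°, so α ≈ 9.0530°.

9.05°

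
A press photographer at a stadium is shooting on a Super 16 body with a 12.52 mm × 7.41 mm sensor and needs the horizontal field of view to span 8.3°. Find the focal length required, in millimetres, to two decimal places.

From α = 2·arctan(w/2f) we get f = w / (2·tan(α/2)).
With w = 12.52 mm and α/2 = 4.15°, tan(α/2) ≈ 0.07256, so f ≈ 12.52 / 0.14512 ≈ 86.2757 mm.

86.28 mm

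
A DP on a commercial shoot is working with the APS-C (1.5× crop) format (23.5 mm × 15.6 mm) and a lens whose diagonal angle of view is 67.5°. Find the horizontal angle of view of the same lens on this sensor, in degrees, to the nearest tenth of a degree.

58.2°

Sensor diagonal = √(23.5² + 15.6²) = √795.6100 ≈ 28.2066 mm.
From the diagonal AOV: f = 28.2066 / (2·tan(33.75°)) = 28.2066 / 1.33636 ≈ 21.1070 mm.
Horizontal AOV = 2·arctan(23.5 / (2 × 21.1070)) = 2·arctan(0.55669) ≈ 58.2082°.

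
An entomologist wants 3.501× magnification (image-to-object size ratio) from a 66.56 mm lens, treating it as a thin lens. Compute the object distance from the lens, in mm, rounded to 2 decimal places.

With m = dᵢ/dₒ and 1/f = 1/dₒ + 1/dᵢ, substituting dᵢ = m·dₒ gives 1/f = (1 + 1/m)/dₒ, hence dₒ = f·(1 + 1/m).
dₒ = 66.56 × (1 + 1/3.501) = 66.56 × 1.28563 ≈ 85.572 mm.

85.57 mm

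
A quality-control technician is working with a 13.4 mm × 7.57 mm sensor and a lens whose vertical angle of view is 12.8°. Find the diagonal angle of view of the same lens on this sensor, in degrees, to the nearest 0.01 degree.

25.69°

From the vertical AOV: f = 7.57 / (2·tan(6.4°)) = 7.57 / 0.22434 ≈ 33.7440 mm.
Sensor diagonal = √(13.4² + 7.57²) = √236.8649 ≈ 15.3904 mm.
Diagonal AOV = 2·arctan(15.3904 / (2 × 33.7440)) = 2·arctan(0.22805) ≈ 25.6928°.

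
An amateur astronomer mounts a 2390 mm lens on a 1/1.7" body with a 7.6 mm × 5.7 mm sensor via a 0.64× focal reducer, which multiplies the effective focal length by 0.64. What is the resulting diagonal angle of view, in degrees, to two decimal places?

0.36°

Effective focal length f = 2390 × 0.64 = 1529.6 mm.
Sensor diagonal = √(7.6² + 5.7²) = √90.2500 ≈ 9.5000 mm.
α = 2·arctan(9.500 / (2 × 1529.6)) = 2·arctan(0.00311) ≈ 0.3558°.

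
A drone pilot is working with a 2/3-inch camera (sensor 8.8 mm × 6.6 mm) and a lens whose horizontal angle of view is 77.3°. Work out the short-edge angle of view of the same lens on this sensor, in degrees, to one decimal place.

61.9°

From the horizontal AOV: f = 8.8 / (2·tan(38.65°)) = 8.8 / 1.59944 ≈ 5.5019 mm.
Short-edge AOV = 2·arctan(6.6 / (2 × 5.5019)) = 2·arctan(0.59979) ≈ 61.9098°.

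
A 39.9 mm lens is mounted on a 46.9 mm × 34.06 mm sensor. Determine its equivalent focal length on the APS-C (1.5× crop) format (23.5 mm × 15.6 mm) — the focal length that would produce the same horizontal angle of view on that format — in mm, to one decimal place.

Equal angle of view means equal width/f ratio, so f₂ = f₁ · (width₂/width₁) = 39.9 × 23.5/46.9.
f₂ = 39.9 × 0.50107 ≈ 19.993 mm.

20.0 mm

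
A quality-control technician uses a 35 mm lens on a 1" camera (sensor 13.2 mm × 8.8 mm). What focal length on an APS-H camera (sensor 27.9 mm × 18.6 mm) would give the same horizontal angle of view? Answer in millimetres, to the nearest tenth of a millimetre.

Equal angle of view means equal width/f ratio, so f₂ = f₁ · (width₂/width₁) = 35 × 27.9/13.2.
f₂ = 35 × 2.11364 ≈ 73.977 mm.

74.0 mm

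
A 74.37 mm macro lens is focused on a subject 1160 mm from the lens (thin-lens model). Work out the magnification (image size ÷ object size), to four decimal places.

0.0685×

Thin lens: 1/f = 1/dₒ + 1/dᵢ → 1/dᵢ = 1/74.37 − 1/1160 = 0.0125842 mm⁻¹, so dᵢ ≈ 79.4646 mm.
Magnification m = dᵢ/dₒ = 79.4646/1160 ≈ 0.06850.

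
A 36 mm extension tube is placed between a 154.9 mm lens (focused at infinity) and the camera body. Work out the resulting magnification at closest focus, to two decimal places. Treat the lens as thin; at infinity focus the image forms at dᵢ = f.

The tube moves the image plane from f to f + e, so dᵢ = 154.9 + 36 = 190.9 mm. Focus is achieved when 1/f = 1/dₒ + 1/dᵢ, giving dₒ = 1/(1/f − 1/(f+e)).
Magnification m = dᵢ/dₒ = (f+e)·(1/f − 1/(f+e)) = e/f = 36/154.9 ≈ 0.2324.

0.23×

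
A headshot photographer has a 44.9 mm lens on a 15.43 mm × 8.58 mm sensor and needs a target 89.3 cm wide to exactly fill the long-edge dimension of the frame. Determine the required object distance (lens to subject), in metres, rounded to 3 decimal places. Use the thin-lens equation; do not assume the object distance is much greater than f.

W: 89.3 cm = 893 mm.
Magnification m = w/W = dᵢ/dₒ; combined with 1/f = 1/dₒ + 1/dᵢ this gives dₒ = f·(1 + W/w).
dₒ = 44.9 mm × (1 + 893/15.43) = 44.9 × 58.8743 ≈ 2643.455 mm = 2.64345 m.

2.643 m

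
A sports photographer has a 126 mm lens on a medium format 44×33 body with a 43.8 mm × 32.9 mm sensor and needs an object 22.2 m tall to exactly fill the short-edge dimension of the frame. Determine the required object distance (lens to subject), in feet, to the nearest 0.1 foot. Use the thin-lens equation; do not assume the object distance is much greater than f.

W: 22.2 m = 22200 mm.
Magnification m = h/W = dᵢ/dₒ; combined with 1/f = 1/dₒ + 1/dᵢ this gives dₒ = f·(1 + W/h).
dₒ = 126 mm × (1 + 22200/32.9) = 126 × 675.7720 ≈ 85147.277 mm = 85147.277/304.8 ft = 279.355 ft.

279.4 ft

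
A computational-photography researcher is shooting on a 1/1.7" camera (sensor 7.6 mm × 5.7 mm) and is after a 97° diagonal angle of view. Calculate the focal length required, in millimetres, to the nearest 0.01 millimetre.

4.20 mm

Sensor diagonal = √(7.6² + 5.7²) = √90.2500 ≈ 9.5000 mm.
From α = 2·arctan(d/2f) we get f = d / (2·tan(α/2)).
With d = 9.5000 mm and α/2 = 48.5°, tan(α/2) ≈ 1.13029, so f ≈ 9.5000 / 2.26059 ≈ 4.2024 mm.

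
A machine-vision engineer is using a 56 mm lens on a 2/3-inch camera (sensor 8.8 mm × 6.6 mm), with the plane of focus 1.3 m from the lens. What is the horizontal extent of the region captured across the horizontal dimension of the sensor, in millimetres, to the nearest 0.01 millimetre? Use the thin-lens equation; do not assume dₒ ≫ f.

195.49 mm

dₒ: 1.3 m = 1300 mm.
Similar triangles through the lens centre give W/dₒ = w/dᵢ; with 1/f = 1/dₒ + 1/dᵢ this gives W = w·(dₒ − f)/f.
W = 8.8 mm × (1300 − 56) / 56 = 8.8 × 22.2143 ≈ 195.486 mm.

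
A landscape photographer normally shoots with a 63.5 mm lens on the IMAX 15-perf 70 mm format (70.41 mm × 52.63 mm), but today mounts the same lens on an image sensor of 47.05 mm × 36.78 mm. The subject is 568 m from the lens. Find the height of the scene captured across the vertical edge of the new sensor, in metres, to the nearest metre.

329 m

The focal length stays 63.5 mm; the relevant sensor dimension is now h = 36.78 mm. Object distance dₒ = 568 m = 568000 mm.
Thin-lens field height W = h·(dₒ − f)/f = 36.78 × (568000 − 63.5)/63.5 ≈ 328955.976 mm = 328.956 m.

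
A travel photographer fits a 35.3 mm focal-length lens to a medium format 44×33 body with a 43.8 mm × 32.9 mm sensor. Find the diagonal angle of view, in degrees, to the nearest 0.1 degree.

Sensor diagonal = √(43.8² + 32.9²) = √3000.8500 ≈ 54.7800 mm.
Angle of view α = 2·arctan(d/2f) with d = 54.7800 mm and f = 35.3 mm.
d/2f = 0.77592; arctan(0.77592) ≈ 37.8086°, so α ≈ 75.6173°.

75.6°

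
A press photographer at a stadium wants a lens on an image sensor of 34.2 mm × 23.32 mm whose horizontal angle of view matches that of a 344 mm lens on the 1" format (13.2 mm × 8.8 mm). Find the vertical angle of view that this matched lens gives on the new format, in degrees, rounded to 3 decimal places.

1.499°

Equal horizontal AOV ⇒ f₂ = f₁ · 34.2/13.2 = 344 × 2.59091 ≈ 891.2727 mm.
Vertical AOV on the new format = 2·arctan(23.32 / (2 × 891.2727)) = 2·arctan(0.01308) ≈ 1.4990°.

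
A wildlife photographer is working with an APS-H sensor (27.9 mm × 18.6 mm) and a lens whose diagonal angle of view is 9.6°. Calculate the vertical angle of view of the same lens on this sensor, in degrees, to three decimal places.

Sensor diagonal = √(27.9² + 18.6²) = √1124.3700 ≈ 33.5316 mm.
From the diagonal AOV: f = 33.5316 / (2·tan(4.8°)) = 33.5316 / 0.16794 ≈ 199.6587 mm.
Vertical AOV = 2·arctan(18.6 / (2 × 199.6587)) = 2·arctan(0.04658) ≈ 5.3338°.

5.334°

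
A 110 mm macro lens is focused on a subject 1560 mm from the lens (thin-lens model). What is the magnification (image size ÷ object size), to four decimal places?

0.0759×

Thin lens: 1/f = 1/dₒ + 1/dᵢ → 1/dᵢ = 1/110 − 1/1560 = 0.0084499 mm⁻¹, so dᵢ ≈ 118.3448 mm.
Magnification m = dᵢ/dₒ = 118.3448/1560 ≈ 0.07586.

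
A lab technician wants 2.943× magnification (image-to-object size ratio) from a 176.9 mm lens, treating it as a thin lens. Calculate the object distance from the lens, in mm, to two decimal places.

237.01 mm

With m = dᵢ/dₒ and 1/f = 1/dₒ + 1/dᵢ, substituting dᵢ = m·dₒ gives 1/f = (1 + 1/m)/dₒ, hence dₒ = f·(1 + 1/m).
dₒ = 176.9 × (1 + 1/2.943) = 176.9 × 1.33979 ≈ 237.009 mm.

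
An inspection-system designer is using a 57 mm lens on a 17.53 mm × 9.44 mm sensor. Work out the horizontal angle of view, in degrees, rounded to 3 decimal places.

Angle of view α = 2·arctan(w/2f) with w = 17.53 mm and f = 57 mm.
w/2f = 0.15377; arctan(0.15377) ≈ 8.7420°, so α ≈ 17.4840°.

17.484°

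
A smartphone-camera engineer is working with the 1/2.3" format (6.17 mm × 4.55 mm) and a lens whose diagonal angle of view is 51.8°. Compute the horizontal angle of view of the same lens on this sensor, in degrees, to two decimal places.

42.69°

Sensor diagonal = √(6.17² + 4.55²) = √58.7714 ≈ 7.6663 mm.
From the diagonal AOV: f = 7.6663 / (2·tan(25.9°)) = 7.6663 / 0.97115 ≈ 7.8940 mm.
Horizontal AOV = 2·arctan(6.17 / (2 × 7.8940)) = 2·arctan(0.39080) ≈ 42.6914°.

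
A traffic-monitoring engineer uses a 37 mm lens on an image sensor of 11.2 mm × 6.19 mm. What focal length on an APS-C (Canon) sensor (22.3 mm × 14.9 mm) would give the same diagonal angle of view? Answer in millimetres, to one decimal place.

Sensor diagonal = √(11.2² + 6.19²) = √163.7561 ≈ 12.7967 mm.
Sensor diagonal = √(22.3² + 14.9²) = √719.3000 ≈ 26.8198 mm.
Equal angle of view means equal diagonal/f ratio, so f₂ = f₁ · (diagonal₂/diagonal₁) = 37 × 26.8198/12.7967.
f₂ = 37 × 2.09583 ≈ 77.546 mm.

77.5 mm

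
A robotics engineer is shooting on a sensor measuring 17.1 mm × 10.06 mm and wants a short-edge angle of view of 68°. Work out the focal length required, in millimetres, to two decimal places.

From α = 2·arctan(h/2f) we get f = h / (2·tan(α/2)).
With h = 10.06 mm and α/2 = 34°, tan(α/2) ≈ 0.67451, so f ≈ 10.06 / 1.34902 ≈ 7.4573 mm.

7.46 mm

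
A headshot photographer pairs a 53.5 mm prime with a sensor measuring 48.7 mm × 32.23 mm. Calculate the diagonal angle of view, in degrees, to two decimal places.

Sensor diagonal = √(48.7² + 32.23²) = √3410.4629 ≈ 58.3992 mm.
Angle of view α = 2·arctan(d/2f) with d = 58.3992 mm and f = 53.5 mm.
d/2f = 0.54579; arctan(0.54579) ≈ 28.6251°, so α ≈ 57.2502°.

57.25°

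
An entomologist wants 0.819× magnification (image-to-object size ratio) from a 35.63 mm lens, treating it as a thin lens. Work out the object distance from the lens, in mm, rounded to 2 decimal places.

With m = dᵢ/dₒ and 1/f = 1/dₒ + 1/dᵢ, substituting dᵢ = m·dₒ gives 1/f = (1 + 1/m)/dₒ, hence dₒ = f·(1 + 1/m).
dₒ = 35.63 × (1 + 1/0.819) = 35.63 × 2.22100 ≈ 79.134 mm.

79.13 mm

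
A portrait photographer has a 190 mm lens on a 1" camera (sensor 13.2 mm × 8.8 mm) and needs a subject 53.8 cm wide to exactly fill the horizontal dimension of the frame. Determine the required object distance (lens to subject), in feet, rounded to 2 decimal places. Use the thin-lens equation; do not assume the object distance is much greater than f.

26.03 ft

W: 53.8 cm = 538 mm.
Magnification m = w/W = dᵢ/dₒ; combined with 1/f = 1/dₒ + 1/dᵢ this gives dₒ = f·(1 + W/w).
dₒ = 190 mm × (1 + 538/13.2) = 190 × 41.7576 ≈ 7933.939 mm = 7933.939/304.8 ft = 26.03 ft.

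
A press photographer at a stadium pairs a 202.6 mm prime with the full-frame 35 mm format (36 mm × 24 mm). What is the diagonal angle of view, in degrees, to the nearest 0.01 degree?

12.19°

Sensor diagonal = √(36² + 24²) = √1872.0000 ≈ 43.2666 mm.
Angle of view α = 2·arctan(d/2f) with d = 43.2666 mm and f = 202.6 mm.
d/2f = 0.10678; arctan(0.10678) ≈ 6.0949°, so α ≈ 12.1897°.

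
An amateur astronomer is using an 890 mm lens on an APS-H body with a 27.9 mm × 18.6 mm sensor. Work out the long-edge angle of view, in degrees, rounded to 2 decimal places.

Angle of view α = 2·arctan(w/2f) with w = 27.9 mm and f = 890 mm.
w/2f = 0.01567; arctan(0.01567) ≈ 0.8980°, so α ≈ 1.7960°.

1.80°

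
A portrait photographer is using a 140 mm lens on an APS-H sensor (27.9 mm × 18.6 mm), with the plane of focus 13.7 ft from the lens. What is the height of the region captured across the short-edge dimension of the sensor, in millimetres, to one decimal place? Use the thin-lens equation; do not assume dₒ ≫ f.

536.2 mm

dₒ: 13.7 ft × 304.8 mm/ft = 4175.76 mm.
Similar triangles through the lens centre give W/dₒ = h/dᵢ; with 1/f = 1/dₒ + 1/dᵢ this gives W = h·(dₒ − f)/f.
W = 18.6 mm × (4175.76 − 140) / 140 = 18.6 × 28.8269 ≈ 536.180 mm.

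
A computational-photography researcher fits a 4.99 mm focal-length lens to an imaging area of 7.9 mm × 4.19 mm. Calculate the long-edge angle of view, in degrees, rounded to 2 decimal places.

76.73°

Angle of view α = 2·arctan(w/2f) with w = 7.9 mm and f = 4.99 mm.
w/2f = 0.79158; arctan(0.79158) ≈ 38.3645°, so α ≈ 76.7291°.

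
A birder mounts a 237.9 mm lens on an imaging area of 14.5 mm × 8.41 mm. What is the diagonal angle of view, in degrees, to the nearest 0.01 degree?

4.04°

Sensor diagonal = √(14.5² + 8.41²) = √280.9781 ≈ 16.7624 mm.
Angle of view α = 2·arctan(d/2f) with d = 16.7624 mm and f = 237.9 mm.
d/2f = 0.03523; arctan(0.03523) ≈ 2.0177°, so α ≈ 4.0354°.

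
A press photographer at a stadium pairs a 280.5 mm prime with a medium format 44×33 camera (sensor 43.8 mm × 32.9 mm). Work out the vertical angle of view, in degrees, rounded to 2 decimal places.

Angle of view α = 2·arctan(h/2f) with h = 32.9 mm and f = 280.5 mm.
h/2f = 0.05865; arctan(0.05865) ≈ 3.3563°, so α ≈ 6.7126°.

6.71°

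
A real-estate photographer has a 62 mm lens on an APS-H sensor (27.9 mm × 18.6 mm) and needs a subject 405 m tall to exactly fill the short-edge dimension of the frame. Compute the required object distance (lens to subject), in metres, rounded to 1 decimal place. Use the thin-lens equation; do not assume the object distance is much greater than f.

1350.1 m

W: 405 m = 405000 mm.
Magnification m = h/W = dᵢ/dₒ; combined with 1/f = 1/dₒ + 1/dᵢ this gives dₒ = f·(1 + W/h).
dₒ = 62 mm × (1 + 405000/18.6) = 62 × 21775.1935 ≈ 1350062.000 mm = 1350.06 m.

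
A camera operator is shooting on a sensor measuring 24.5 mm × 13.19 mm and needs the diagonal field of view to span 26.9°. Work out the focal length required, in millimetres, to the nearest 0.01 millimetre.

Sensor diagonal = √(24.5² + 13.19²) = √774.2261 ≈ 27.8249 mm.
From α = 2·arctan(d/2f) we get f = d / (2·tan(α/2)).
With d = 27.8249 mm and α/2 = 13.45°, tan(α/2) ≈ 0.23916, so f ≈ 27.8249 / 0.47831 ≈ 58.1732 mm.

58.17 mm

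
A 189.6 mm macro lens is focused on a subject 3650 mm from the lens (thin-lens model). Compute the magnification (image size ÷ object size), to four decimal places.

Thin lens: 1/f = 1/dₒ + 1/dᵢ → 1/dᵢ = 1/189.6 − 1/3650 = 0.0050003 mm⁻¹, so dᵢ ≈ 199.9884 mm.
Magnification m = dᵢ/dₒ = 199.9884/3650 ≈ 0.05479.

0.0548×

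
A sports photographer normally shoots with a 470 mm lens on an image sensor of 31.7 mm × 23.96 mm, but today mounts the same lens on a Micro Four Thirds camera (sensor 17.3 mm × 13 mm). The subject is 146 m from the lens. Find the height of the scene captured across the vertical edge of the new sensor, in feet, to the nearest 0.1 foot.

The focal length stays 470 mm; the relevant sensor dimension is now h = 13 mm. Object distance dₒ = 146 m = 146000 mm.
Thin-lens field height W = h·(dₒ − f)/f = 13 × (146000 − 470)/470 ≈ 4025.298 mm = 4025.298/304.8 ft = 13.2064 ft.

13.2 ft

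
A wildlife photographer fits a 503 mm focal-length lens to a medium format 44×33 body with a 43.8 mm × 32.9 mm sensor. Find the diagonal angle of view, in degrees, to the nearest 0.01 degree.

6.23°

Sensor diagonal = √(43.8² + 32.9²) = √3000.8500 ≈ 54.7800 mm.
Angle of view α = 2·arctan(d/2f) with d = 54.7800 mm and f = 503 mm.
d/2f = 0.05445; arctan(0.05445) ≈ 3.1169°, so α ≈ 6.2337°.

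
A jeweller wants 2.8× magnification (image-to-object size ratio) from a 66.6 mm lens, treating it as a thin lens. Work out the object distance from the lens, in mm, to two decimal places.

90.39 mm

With m = dᵢ/dₒ and 1/f = 1/dₒ + 1/dᵢ, substituting dᵢ = m·dₒ gives 1/f = (1 + 1/m)/dₒ, hence dₒ = f·(1 + 1/m).
dₒ = 66.6 × (1 + 1/2.8) = 66.6 × 1.35714 ≈ 90.386 mm.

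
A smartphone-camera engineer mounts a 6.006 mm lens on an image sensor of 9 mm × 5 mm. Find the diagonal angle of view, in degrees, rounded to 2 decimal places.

Sensor diagonal = √(9² + 5²) = √106.0000 ≈ 10.2956 mm.
Angle of view α = 2·arctan(d/2f) with d = 10.2956 mm and f = 6.006 mm.
d/2f = 0.85711; arctan(0.85711) ≈ 40.6003°, so α ≈ 81.2006°.

81.20°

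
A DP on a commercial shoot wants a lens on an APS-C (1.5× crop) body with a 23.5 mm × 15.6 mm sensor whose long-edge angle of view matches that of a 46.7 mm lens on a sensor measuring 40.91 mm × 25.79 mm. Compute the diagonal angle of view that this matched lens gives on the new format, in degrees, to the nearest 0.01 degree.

Equal long-edge AOV ⇒ f₂ = f₁ · 23.5/40.91 = 46.7 × 0.57443 ≈ 26.8260 mm.
Sensor diagonal = √(23.5² + 15.6²) = √795.6100 ≈ 28.2066 mm.
Diagonal AOV on the new format = 2·arctan(28.2066 / (2 × 26.8260)) = 2·arctan(0.52573) ≈ 55.4647°.

55.46°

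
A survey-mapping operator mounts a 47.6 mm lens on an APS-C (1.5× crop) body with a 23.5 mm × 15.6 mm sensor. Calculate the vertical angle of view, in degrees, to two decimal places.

18.61°

Angle of view α = 2·arctan(h/2f) with h = 15.6 mm and f = 47.6 mm.
h/2f = 0.16387; arctan(0.16387) ≈ 9.3061°, so α ≈ 18.6122°.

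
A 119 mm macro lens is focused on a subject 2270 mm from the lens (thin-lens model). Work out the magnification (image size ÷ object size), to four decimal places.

0.0553×

Thin lens: 1/f = 1/dₒ + 1/dᵢ → 1/dᵢ = 1/119 − 1/2270 = 0.0079628 mm⁻¹, so dᵢ ≈ 125.5834 mm.
Magnification m = dᵢ/dₒ = 125.5834/2270 ≈ 0.05532.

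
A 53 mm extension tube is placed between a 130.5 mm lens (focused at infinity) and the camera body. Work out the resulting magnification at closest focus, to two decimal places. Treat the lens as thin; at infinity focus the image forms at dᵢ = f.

The tube moves the image plane from f to f + e, so dᵢ = 130.5 + 53 = 183.5 mm. Focus is achieved when 1/f = 1/dₒ + 1/dᵢ, giving dₒ = 1/(1/f − 1/(f+e)).
Magnification m = dᵢ/dₒ = (f+e)·(1/f − 1/(f+e)) = e/f = 53/130.5 ≈ 0.4061.

0.41×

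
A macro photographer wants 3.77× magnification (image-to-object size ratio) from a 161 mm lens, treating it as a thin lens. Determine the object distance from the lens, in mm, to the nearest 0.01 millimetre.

203.71 mm

With m = dᵢ/dₒ and 1/f = 1/dₒ + 1/dᵢ, substituting dᵢ = m·dₒ gives 1/f = (1 + 1/m)/dₒ, hence dₒ = f·(1 + 1/m).
dₒ = 161 × (1 + 1/3.77) = 161 × 1.26525 ≈ 203.706 mm.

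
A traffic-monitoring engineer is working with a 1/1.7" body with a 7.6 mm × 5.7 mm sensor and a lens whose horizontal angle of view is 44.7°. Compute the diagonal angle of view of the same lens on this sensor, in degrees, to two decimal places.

From the horizontal AOV: f = 7.6 / (2·tan(22.35°)) = 7.6 / 0.82230 ≈ 9.2424 mm.
Sensor diagonal = √(7.6² + 5.7²) = √90.2500 ≈ 9.5000 mm.
Diagonal AOV = 2·arctan(9.5000 / (2 × 9.2424)) = 2·arctan(0.51394) ≈ 54.4006°.

54.40°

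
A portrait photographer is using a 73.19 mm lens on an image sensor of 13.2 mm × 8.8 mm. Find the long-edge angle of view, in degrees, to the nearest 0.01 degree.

Angle of view α = 2·arctan(w/2f) with w = 13.2 mm and f = 73.19 mm.
w/2f = 0.09018; arctan(0.09018) ≈ 5.1528°, so α ≈ 10.3056°.

10.31°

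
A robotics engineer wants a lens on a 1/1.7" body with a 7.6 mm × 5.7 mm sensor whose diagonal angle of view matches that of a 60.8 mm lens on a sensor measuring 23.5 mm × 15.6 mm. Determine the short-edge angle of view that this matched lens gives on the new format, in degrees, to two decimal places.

15.85°

Sensor diagonal = √(23.5² + 15.6²) = √795.6100 ≈ 28.2066 mm.
Sensor diagonal = √(7.6² + 5.7²) = √90.2500 ≈ 9.5000 mm.
Equal diagonal AOV ⇒ f₂ = f₁ · 9.5000/28.2066 = 60.8 × 0.33680 ≈ 20.4775 mm.
Short-edge AOV on the new format = 2·arctan(5.7 / (2 × 20.4775)) = 2·arctan(0.13918) ≈ 15.8467°.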